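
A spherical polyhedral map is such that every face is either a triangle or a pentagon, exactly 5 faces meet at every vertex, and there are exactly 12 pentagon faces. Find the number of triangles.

Let x be the number of triangles; then F = 12 + x.
Edge–face incidences: 2E = 5·12 + 3·x = 60 + 3x.
Every vertex has degree 5, so 5V = 2E.
Euler: V − E + F = 2 ⇒ (2E)/5 − E + (12 + x) = 2.
Multiply by 10: 2·(2E) − 5·(2E) + 10·(12 + x) = 20, i.e. 120 + 10x − 3·(60 + 3x) = 20.
Collecting terms: x − 60 = 20, so x = 80.
Then 2E = 60 + 3·80 = 300, so E = 150, V = 2E/5 = 60, F = 12 + 80 = 92.

80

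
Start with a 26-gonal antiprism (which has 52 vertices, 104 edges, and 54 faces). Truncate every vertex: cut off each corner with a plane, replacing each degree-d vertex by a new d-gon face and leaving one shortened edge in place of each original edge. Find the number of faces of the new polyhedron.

106

Truncation replaces each original edge-end by a new vertex, so V′ = 2E = 208.
Each original edge survives, and each old vertex of degree d contributes d new edges; summing degrees gives Σd = 2E, so E′ = E + 2E = 3E = 312.
Each original face survives and each original vertex becomes one new face: F′ = F + V = 106.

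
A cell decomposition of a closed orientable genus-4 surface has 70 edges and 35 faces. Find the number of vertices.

For a closed orientable surface of genus 4, χ = 2 − 2·4 = -6.
V = -6 + E − F = -6 + 70 − 35 = 29.

29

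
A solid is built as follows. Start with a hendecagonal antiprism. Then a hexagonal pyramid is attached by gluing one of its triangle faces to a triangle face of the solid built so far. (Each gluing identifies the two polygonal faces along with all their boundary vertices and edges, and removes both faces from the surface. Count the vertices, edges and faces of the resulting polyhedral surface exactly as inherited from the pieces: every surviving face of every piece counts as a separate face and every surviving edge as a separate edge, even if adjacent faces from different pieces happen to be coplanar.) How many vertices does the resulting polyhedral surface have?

A hendecagonal antiprism: V=22, E=44, F=24.
Attach a hexagonal pyramid (V=7, E=12, F=7) along a 3-gon: merge 3 vertices and 3 edges, delete both glued faces → V=26, E=53, F=29.
Check: V − E + F = 26 − 53 + 29 = 2.

26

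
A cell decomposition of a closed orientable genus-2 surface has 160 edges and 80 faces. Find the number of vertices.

For a closed orientable surface of genus 2, χ = 2 − 2·2 = -2.
V = -2 + E − F = -2 + 160 − 80 = 78.

78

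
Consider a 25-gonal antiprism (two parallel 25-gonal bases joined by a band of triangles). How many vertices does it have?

50

An antiprism on an n-gon has two n-gon caps and 2n triangles: V = 2·25 = 50, E = 4·25 = 100, F = 2·25 + 2 = 52.
Check: V − E + F = 50 − 100 + 52 = 2.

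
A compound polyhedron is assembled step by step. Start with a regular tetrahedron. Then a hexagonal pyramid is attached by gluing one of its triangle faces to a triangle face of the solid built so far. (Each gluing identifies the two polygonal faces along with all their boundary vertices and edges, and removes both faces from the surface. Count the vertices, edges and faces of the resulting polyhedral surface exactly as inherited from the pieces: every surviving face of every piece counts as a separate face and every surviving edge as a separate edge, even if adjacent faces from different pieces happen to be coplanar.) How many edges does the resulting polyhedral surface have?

15

A regular tetrahedron: V=4, E=6, F=4.
Attach a hexagonal pyramid (V=7, E=12, F=7) along a 3-gon: merge 3 vertices and 3 edges, delete both glued faces → V=8, E=15, F=9.
Check: V − E + F = 8 − 15 + 9 = 2.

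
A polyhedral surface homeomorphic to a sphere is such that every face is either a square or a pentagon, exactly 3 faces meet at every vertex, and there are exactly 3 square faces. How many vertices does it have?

14

Let x be the number of pentagons; then F = 3 + x.
Edge–face incidences: 2E = 4·3 + 5·x = 12 + 5x.
Every vertex has degree 3, so 3V = 2E.
Euler: V − E + F = 2 ⇒ (2E)/3 − E + (3 + x) = 2.
Multiply by 6: 2·(2E) − 3·(2E) + 6·(3 + x) = 12, i.e. 18 + 6x − (12 + 5x) = 12.
Collecting terms: x + 6 = 12, so x = 6.
Then 2E = 12 + 5·6 = 42, so E = 21, V = 2E/3 = 14, F = 3 + 6 = 9.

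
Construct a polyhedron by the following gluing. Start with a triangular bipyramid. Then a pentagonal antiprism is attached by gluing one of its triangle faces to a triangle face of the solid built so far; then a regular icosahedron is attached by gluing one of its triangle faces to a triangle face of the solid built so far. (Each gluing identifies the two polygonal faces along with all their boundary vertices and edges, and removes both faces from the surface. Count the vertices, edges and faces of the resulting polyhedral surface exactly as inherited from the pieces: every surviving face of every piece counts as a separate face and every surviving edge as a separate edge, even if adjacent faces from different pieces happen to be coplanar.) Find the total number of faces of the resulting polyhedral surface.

34

A triangular bipyramid: V=5, E=9, F=6.
Attach a pentagonal antiprism (V=10, E=20, F=12) along a 3-gon: merge 3 vertices and 3 edges, delete both glued faces → V=12, E=26, F=16.
Attach a regular icosahedron (V=12, E=30, F=20) along a 3-gon: merge 3 vertices and 3 edges, delete both glued faces → V=21, E=53, F=34.
Check: V − E + F = 21 − 53 + 34 = 2.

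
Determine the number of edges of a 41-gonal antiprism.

An antiprism on an n-gon has two n-gon caps and 2n triangles: V = 2·41 = 82, E = 4·41 = 164, F = 2·41 + 2 = 84.

164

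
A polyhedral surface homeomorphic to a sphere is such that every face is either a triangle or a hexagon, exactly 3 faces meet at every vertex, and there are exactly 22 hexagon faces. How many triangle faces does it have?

Let x be the number of triangles; then F = 22 + x.
Edge–face incidences: 2E = 6·22 + 3·x = 132 + 3x.
Every vertex has degree 3, so 3V = 2E.
Euler: V − E + F = 2 ⇒ (2E)/3 − E + (22 + x) = 2.
Multiply by 6: 2·(2E) − 3·(2E) + 6·(22 + x) = 12, i.e. 132 + 6x − (132 + 3x) = 12.
Collecting terms: 3x = 12, so x = 4.
Then 2E = 132 + 3·4 = 144, so E = 72, V = 2E/3 = 48, F = 22 + 4 = 26.

4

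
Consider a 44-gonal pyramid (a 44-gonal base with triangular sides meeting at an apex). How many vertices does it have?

A pyramid on an n-gon base has one n-gon and n triangles: V = 44 + 1 = 45, E = 2·44 = 88, F = 44 + 1 = 45.
Check: V − E + F = 45 − 88 + 45 = 2.

45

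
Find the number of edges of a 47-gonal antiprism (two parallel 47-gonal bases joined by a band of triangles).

188

An antiprism on an n-gon has two n-gon caps and 2n triangles: V = 2·47 = 94, E = 4·47 = 188, F = 2·47 + 2 = 96.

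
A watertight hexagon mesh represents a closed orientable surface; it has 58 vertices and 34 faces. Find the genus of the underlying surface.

6

Every face is a hexagon, so 2E = 6·34 = 204, giving E = 102.
χ = V − E + F = 58 − 102 + 34 = -10.
For a closed orientable surface χ = 2 − 2g, so g = (2 − (-10))/2 = 6.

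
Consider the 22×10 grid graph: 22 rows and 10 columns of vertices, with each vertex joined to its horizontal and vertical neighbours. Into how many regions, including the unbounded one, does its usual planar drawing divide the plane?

190

The grid has V = 22·10 = 220 vertices and E = 22·9 + 10·21 = 408 edges.
F = 2 − V + E = 2 − 220 + 408 = 190.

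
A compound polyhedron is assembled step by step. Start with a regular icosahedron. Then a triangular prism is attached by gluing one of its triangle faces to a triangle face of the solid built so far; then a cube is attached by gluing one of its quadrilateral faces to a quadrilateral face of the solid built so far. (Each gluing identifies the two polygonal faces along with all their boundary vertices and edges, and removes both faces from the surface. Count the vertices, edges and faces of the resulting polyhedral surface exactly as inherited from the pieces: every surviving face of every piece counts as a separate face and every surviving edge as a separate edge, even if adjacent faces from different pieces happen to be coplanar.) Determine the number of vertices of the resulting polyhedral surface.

A regular icosahedron: V=12, E=30, F=20.
Attach a triangular prism (V=6, E=9, F=5) along a 3-gon: merge 3 vertices and 3 edges, delete both glued faces → V=15, E=36, F=23.
Attach a cube (V=8, E=12, F=6) along a 4-gon: merge 4 vertices and 4 edges, delete both glued faces → V=19, E=44, F=27.
Check: V − E + F = 19 − 44 + 27 = 2.

19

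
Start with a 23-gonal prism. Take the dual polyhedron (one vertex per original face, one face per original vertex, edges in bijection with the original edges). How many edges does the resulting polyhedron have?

The base solid has V = 46, E = 69, F = 25.
The dual swaps V and F and preserves E: V′ = F = 25, E′ = E = 69, F′ = V = 46.

69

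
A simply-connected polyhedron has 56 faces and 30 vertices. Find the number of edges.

Here V − E + F = 2.
E = V + F − (2) = 30 + 56 − (2) = 84.

84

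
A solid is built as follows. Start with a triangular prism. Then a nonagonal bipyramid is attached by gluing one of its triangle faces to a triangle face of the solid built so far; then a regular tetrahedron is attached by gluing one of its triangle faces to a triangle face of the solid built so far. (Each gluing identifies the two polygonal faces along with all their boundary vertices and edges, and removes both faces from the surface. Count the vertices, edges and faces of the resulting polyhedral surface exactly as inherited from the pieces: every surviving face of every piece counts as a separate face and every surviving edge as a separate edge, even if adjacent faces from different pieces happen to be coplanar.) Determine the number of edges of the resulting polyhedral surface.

36

A triangular prism: V=6, E=9, F=5.
Attach a nonagonal bipyramid (V=11, E=27, F=18) along a 3-gon: merge 3 vertices and 3 edges, delete both glued faces → V=14, E=33, F=21.
Attach a regular tetrahedron (V=4, E=6, F=4) along a 3-gon: merge 3 vertices and 3 edges, delete both glued faces → V=15, E=36, F=23.
Check: V − E + F = 15 − 36 + 23 = 2.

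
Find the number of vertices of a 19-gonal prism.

A prism on an n-gon has two n-gon bases and n rectangular sides: V = 2·19 = 38, E = 3·19 = 57, F = 19 + 2 = 21.

38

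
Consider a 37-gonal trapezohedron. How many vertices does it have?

The n-trapezohedron (dual of the n-antiprism) has V = 2·37 + 2 = 76, E = 4·37 = 148, F = 2·37 = 74.
Check: V − E + F = 76 − 148 + 74 = 2.

76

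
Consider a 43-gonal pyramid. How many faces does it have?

A pyramid on an n-gon base has one n-gon and n triangles: V = 43 + 1 = 44, E = 2·43 = 86, F = 43 + 1 = 44.
Check: V − E + F = 44 − 86 + 44 = 2.

44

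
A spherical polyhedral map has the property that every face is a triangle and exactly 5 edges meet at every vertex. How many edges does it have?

Each face has 3 edges and each edge borders two faces, so 2E = 3F.
Each vertex has degree 5, so 5V = 2E and hence V = 3F/5.
Euler: V − E + F = 2 ⇒ (3F/5) − (3F/2) + F = 2.
Multiply by 10: (6 − 15 + 10)F = 20, i.e. 1F = 20.
So F = 20, E = 3·20/2 = 30, V = 3·20/5 = 12.

30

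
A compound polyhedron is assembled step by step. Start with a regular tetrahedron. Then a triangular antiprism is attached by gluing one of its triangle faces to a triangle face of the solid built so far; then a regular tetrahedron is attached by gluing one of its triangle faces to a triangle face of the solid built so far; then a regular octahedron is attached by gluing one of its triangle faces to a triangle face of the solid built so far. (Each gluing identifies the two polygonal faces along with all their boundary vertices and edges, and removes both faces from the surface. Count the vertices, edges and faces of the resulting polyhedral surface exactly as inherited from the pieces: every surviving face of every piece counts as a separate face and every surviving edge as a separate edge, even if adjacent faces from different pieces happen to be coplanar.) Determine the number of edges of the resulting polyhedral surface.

27

A regular tetrahedron: V=4, E=6, F=4.
Attach a triangular antiprism (V=6, E=12, F=8) along a 3-gon: merge 3 vertices and 3 edges, delete both glued faces → V=7, E=15, F=10.
Attach a regular tetrahedron (V=4, E=6, F=4) along a 3-gon: merge 3 vertices and 3 edges, delete both glued faces → V=8, E=18, F=12.
Attach a regular octahedron (V=6, E=12, F=8) along a 3-gon: merge 3 vertices and 3 edges, delete both glued faces → V=11, E=27, F=18.
Check: V − E + F = 11 − 27 + 18 = 2.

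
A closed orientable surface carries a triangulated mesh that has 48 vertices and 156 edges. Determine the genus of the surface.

3

Every face is a triangle and each edge borders two faces, so 3F = 2·156, giving F = 104.
χ = V − E + F = 48 − 156 + 104 = -4.
For a closed orientable surface χ = 2 − 2g, so g = (2 − (-4))/2 = 3.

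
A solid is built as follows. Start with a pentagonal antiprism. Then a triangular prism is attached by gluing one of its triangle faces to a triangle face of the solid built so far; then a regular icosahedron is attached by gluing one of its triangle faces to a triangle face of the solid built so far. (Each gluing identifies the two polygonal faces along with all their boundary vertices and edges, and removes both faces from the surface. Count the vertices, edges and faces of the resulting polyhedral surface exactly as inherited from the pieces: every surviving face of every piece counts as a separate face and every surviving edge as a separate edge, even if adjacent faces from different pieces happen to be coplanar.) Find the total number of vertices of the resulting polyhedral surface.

22

A pentagonal antiprism: V=10, E=20, F=12.
Attach a triangular prism (V=6, E=9, F=5) along a 3-gon: merge 3 vertices and 3 edges, delete both glued faces → V=13, E=26, F=15.
Attach a regular icosahedron (V=12, E=30, F=20) along a 3-gon: merge 3 vertices and 3 edges, delete both glued faces → V=22, E=53, F=33.
Check: V − E + F = 22 − 53 + 33 = 2.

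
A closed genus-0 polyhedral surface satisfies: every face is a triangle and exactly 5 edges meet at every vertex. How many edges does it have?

30

Each face has 3 edges and each edge borders two faces, so 2E = 3F.
Each vertex has degree 5, so 5V = 2E and hence V = 3F/5.
Euler: V − E + F = 2 ⇒ (3F/5) − (3F/2) + F = 2.
Multiply by 10: (6 − 15 + 10)F = 20, i.e. 1F = 20.
So F = 20, E = 3·20/2 = 30, V = 3·20/5 = 12.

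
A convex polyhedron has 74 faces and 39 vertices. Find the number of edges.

111

Here V − E + F = 2.
E = V + F − (2) = 39 + 74 − (2) = 111.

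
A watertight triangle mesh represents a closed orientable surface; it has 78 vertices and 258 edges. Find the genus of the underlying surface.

Every face is a triangle and each edge borders two faces, so 3F = 2·258, giving F = 172.
χ = V − E + F = 78 − 258 + 172 = -8.
For a closed orientable surface χ = 2 − 2g, so g = (2 − (-8))/2 = 5.

5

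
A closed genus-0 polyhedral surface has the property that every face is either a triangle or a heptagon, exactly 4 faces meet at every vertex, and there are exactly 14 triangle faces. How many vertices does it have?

14

Let x be the number of heptagons; then F = 14 + x.
Edge–face incidences: 2E = 3·14 + 7·x = 42 + 7x.
Every vertex has degree 4, so 4V = 2E.
Euler: V − E + F = 2 ⇒ (2E)/4 − E + (14 + x) = 2.
Multiply by 8: 2·(2E) − 4·(2E) + 8·(14 + x) = 16, i.e. 112 + 8x − 2·(42 + 7x) = 16.
Collecting terms: −6x + 28 = 16, so −6x = −12, so x = 2.
Then 2E = 42 + 7·2 = 56, so E = 28, V = 2E/4 = 14, F = 14 + 2 = 16.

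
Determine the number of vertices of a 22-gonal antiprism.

An antiprism on an n-gon has two n-gon caps and 2n triangles: V = 2·22 = 44, E = 4·22 = 88, F = 2·22 + 2 = 46.

44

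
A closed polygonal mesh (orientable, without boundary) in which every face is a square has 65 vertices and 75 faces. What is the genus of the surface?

6

Every face is a square, so 2E = 4·75 = 300, giving E = 150.
χ = V − E + F = 65 − 150 + 75 = -10.
For a closed orientable surface χ = 2 − 2g, so g = (2 − (-10))/2 = 6.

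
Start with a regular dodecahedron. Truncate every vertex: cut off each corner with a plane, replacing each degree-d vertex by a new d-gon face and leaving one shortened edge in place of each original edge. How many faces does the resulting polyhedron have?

32

The base solid has V = 20, E = 30, F = 12.
Truncation replaces each original edge-end by a new vertex, so V′ = 2E = 60.
Each original edge survives, and each old vertex of degree d contributes d new edges; summing degrees gives Σd = 2E, so E′ = E + 2E = 3E = 90.
Each original face survives and each original vertex becomes one new face: F′ = F + V = 32.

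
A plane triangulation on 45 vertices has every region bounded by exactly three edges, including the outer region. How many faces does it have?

86

In a plane triangulation 3F = 2E and V − E + F = 2, so F = 2V − 4 = 2·45 − 4 = 86.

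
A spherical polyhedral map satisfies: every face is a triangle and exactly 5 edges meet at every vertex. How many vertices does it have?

12

Each face has 3 edges and each edge borders two faces, so 2E = 3F.
Each vertex has degree 5, so 5V = 2E and hence V = 3F/5.
Euler: V − E + F = 2 ⇒ (3F/5) − (3F/2) + F = 2.
Multiply by 10: (6 − 15 + 10)F = 20, i.e. 1F = 20.
So F = 20, E = 3·20/2 = 30, V = 3·20/5 = 12.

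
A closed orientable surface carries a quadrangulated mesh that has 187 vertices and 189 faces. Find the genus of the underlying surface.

2

Every face is a square, so 2E = 4·189 = 756, giving E = 378.
χ = V − E + F = 187 − 378 + 189 = -2.
For a closed orientable surface χ = 2 − 2g, so g = (2 − (-2))/2 = 2.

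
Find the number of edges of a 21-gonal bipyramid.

A bipyramid over an n-gon has 2n triangular faces and n + 2 vertices: V = 21 + 2 = 23, E = 3·21 = 63, F = 2·21 = 42.

63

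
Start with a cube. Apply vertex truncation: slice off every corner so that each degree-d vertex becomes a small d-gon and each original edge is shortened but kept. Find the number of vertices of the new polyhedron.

The base solid has V = 8, E = 12, F = 6.
Truncation replaces each original edge-end by a new vertex, so V′ = 2E = 24.
Each original edge survives, and each old vertex of degree d contributes d new edges; summing degrees gives Σd = 2E, so E′ = E + 2E = 3E = 36.
Each original face survives and each original vertex becomes one new face: F′ = F + V = 14.

24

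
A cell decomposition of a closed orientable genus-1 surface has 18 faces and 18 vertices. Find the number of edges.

For a closed orientable surface of genus 1, χ = 2 − 2·1 = 0.
E = V + F − (0) = 18 + 18 − (0) = 36.

36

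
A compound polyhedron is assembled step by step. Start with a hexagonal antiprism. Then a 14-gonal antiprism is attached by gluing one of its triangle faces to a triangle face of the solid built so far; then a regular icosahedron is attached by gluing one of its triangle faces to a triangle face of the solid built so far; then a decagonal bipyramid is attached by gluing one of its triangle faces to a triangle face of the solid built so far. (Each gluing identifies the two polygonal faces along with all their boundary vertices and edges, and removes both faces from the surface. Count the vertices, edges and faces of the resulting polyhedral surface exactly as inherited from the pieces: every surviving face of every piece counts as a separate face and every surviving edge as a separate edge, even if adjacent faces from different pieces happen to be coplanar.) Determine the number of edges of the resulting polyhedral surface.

A hexagonal antiprism: V=12, E=24, F=14.
Attach a 14-gonal antiprism (V=28, E=56, F=30) along a 3-gon: merge 3 vertices and 3 edges, delete both glued faces → V=37, E=77, F=42.
Attach a regular icosahedron (V=12, E=30, F=20) along a 3-gon: merge 3 vertices and 3 edges, delete both glued faces → V=46, E=104, F=60.
Attach a decagonal bipyramid (V=12, E=30, F=20) along a 3-gon: merge 3 vertices and 3 edges, delete both glued faces → V=55, E=131, F=78.
Check: V − E + F = 55 − 131 + 78 = 2.

131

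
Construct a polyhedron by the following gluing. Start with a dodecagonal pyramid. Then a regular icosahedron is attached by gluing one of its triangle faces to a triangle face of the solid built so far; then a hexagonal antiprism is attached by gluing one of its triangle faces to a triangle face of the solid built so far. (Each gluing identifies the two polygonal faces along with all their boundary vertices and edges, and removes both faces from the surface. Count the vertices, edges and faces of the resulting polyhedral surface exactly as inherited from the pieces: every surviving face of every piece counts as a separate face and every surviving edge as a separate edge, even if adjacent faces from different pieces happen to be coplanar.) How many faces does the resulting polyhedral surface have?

43

A dodecagonal pyramid: V=13, E=24, F=13.
Attach a regular icosahedron (V=12, E=30, F=20) along a 3-gon: merge 3 vertices and 3 edges, delete both glued faces → V=22, E=51, F=31.
Attach a hexagonal antiprism (V=12, E=24, F=14) along a 3-gon: merge 3 vertices and 3 edges, delete both glued faces → V=31, E=72, F=43.
Check: V − E + F = 31 − 72 + 43 = 2.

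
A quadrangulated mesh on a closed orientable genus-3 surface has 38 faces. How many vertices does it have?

34

χ = 2 − 2·3 = -4, and every face is a square so 4F = 2E.
E = 4·38/2 = 76. Then V = -4 + E − F = -4 + 76 − 38 = 34.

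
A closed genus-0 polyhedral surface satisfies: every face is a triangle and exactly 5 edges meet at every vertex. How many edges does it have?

30

Each face has 3 edges and each edge borders two faces, so 2E = 3F.
Each vertex has degree 5, so 5V = 2E and hence V = 3F/5.
Euler: V − E + F = 2 ⇒ (3F/5) − (3F/2) + F = 2.
Multiply by 10: (6 − 15 + 10)F = 20, i.e. 1F = 20.
So F = 20, E = 3·20/2 = 30, V = 3·20/5 = 12.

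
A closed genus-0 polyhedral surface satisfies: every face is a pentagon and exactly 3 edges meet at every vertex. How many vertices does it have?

20

Each face has 5 edges and each edge borders two faces, so 2E = 5F.
Each vertex has degree 3, so 3V = 2E and hence V = 5F/3.
Euler: V − E + F = 2 ⇒ (5F/3) − (5F/2) + F = 2.
Multiply by 6: (10 − 15 + 6)F = 12, i.e. 1F = 12.
So F = 12, E = 5·12/2 = 30, V = 5·12/3 = 20.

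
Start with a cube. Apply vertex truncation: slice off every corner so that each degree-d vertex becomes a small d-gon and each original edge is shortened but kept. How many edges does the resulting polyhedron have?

36

The base solid has V = 8, E = 12, F = 6.
Truncation replaces each original edge-end by a new vertex, so V′ = 2E = 24.
Each original edge survives, and each old vertex of degree d contributes d new edges; summing degrees gives Σd = 2E, so E′ = E + 2E = 3E = 36.
Each original face survives and each original vertex becomes one new face: F′ = F + V = 14.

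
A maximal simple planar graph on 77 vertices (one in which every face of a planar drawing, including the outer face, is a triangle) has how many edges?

225

In a plane triangulation 3F = 2E and V − E + F = 2, so E = 3V − 6 = 3·77 − 6 = 225.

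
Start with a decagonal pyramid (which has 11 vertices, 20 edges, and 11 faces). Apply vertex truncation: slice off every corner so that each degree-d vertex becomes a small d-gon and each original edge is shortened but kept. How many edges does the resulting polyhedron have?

60

Truncation replaces each original edge-end by a new vertex, so V′ = 2E = 40.
Each original edge survives, and each old vertex of degree d contributes d new edges; summing degrees gives Σd = 2E, so E′ = E + 2E = 3E = 60.
Each original face survives and each original vertex becomes one new face: F′ = F + V = 22.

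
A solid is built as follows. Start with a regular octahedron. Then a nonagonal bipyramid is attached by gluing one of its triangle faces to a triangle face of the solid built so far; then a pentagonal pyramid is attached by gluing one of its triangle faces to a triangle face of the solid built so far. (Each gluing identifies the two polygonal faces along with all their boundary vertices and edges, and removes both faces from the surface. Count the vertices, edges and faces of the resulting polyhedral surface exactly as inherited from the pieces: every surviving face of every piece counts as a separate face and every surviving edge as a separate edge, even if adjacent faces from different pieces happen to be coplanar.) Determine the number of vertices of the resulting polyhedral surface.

A regular octahedron: V=6, E=12, F=8.
Attach a nonagonal bipyramid (V=11, E=27, F=18) along a 3-gon: merge 3 vertices and 3 edges, delete both glued faces → V=14, E=36, F=24.
Attach a pentagonal pyramid (V=6, E=10, F=6) along a 3-gon: merge 3 vertices and 3 edges, delete both glued faces → V=17, E=43, F=28.
Check: V − E + F = 17 − 43 + 28 = 2.

17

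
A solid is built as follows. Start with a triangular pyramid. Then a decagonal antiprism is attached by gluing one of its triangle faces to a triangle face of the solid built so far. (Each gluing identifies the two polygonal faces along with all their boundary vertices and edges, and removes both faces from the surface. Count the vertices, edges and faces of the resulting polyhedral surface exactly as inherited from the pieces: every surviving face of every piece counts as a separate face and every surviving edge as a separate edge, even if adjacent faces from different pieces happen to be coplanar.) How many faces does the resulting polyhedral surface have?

24

A triangular pyramid: V=4, E=6, F=4.
Attach a decagonal antiprism (V=20, E=40, F=22) along a 3-gon: merge 3 vertices and 3 edges, delete both glued faces → V=21, E=43, F=24.
Check: V − E + F = 21 − 43 + 24 = 2.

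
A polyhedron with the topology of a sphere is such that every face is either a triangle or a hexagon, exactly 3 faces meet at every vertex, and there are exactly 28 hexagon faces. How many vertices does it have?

Let x be the number of triangles; then F = 28 + x.
Edge–face incidences: 2E = 6·28 + 3·x = 168 + 3x.
Every vertex has degree 3, so 3V = 2E.
Euler: V − E + F = 2 ⇒ (2E)/3 − E + (28 + x) = 2.
Multiply by 6: 2·(2E) − 3·(2E) + 6·(28 + x) = 12, i.e. 168 + 6x − (168 + 3x) = 12.
Collecting terms: 3x = 12, so x = 4.
Then 2E = 168 + 3·4 = 180, so E = 90, V = 2E/3 = 60, F = 28 + 4 = 32.

60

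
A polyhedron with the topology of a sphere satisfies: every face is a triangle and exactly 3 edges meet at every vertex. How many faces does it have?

Each face has 3 edges and each edge borders two faces, so 2E = 3F.
Each vertex has degree 3, so 3V = 2E and hence V = 3F/3.
Euler: V − E + F = 2 ⇒ (3F/3) − (3F/2) + F = 2.
Multiply by 6: (6 − 9 + 6)F = 12, i.e. 3F = 12.
So F = 4, E = 3·4/2 = 6, V = 3·4/3 = 4.

4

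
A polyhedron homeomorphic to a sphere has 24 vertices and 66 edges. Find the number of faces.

44

Here V − E + F = 2.
F = 2 − V + E = 2 − 24 + 66 = 44.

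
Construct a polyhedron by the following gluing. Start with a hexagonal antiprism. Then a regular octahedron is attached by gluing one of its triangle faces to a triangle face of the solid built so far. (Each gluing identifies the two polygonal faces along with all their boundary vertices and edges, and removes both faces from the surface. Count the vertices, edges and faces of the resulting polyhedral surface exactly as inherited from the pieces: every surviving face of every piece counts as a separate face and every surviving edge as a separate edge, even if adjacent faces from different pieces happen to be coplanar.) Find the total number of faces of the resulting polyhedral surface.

20

A hexagonal antiprism: V=12, E=24, F=14.
Attach a regular octahedron (V=6, E=12, F=8) along a 3-gon: merge 3 vertices and 3 edges, delete both glued faces → V=15, E=33, F=20.
Check: V − E + F = 15 − 33 + 20 = 2.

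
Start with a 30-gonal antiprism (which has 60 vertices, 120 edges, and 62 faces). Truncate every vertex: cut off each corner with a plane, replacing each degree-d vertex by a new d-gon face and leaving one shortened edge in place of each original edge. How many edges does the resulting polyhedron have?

360

Truncation replaces each original edge-end by a new vertex, so V′ = 2E = 240.
Each original edge survives, and each old vertex of degree d contributes d new edges; summing degrees gives Σd = 2E, so E′ = E + 2E = 3E = 360.
Each original face survives and each original vertex becomes one new face: F′ = F + V = 122.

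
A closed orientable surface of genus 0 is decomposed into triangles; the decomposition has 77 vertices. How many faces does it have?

150

χ = 2 − 2·0 = 2, and every face is a triangle so 3F = 2E.
V − E + F = 2 with E = 3F/2 gives 77 − (3/2 − 1)·F = 2, so F = 150 and E = 225.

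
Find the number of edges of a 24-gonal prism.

A prism on an n-gon has two n-gon bases and n rectangular sides: V = 2·24 = 48, E = 3·24 = 72, F = 24 + 2 = 26.
Check: V − E + F = 48 − 72 + 26 = 2.

72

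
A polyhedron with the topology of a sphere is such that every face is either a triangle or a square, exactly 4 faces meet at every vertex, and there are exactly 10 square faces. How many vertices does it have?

16

Let x be the number of triangles; then F = 10 + x.
Edge–face incidences: 2E = 4·10 + 3·x = 40 + 3x.
Every vertex has degree 4, so 4V = 2E.
Euler: V − E + F = 2 ⇒ (2E)/4 − E + (10 + x) = 2.
Multiply by 8: 2·(2E) − 4·(2E) + 8·(10 + x) = 16, i.e. 80 + 8x − 2·(40 + 3x) = 16.
Collecting terms: 2x = 16, so x = 8.
Then 2E = 40 + 3·8 = 64, so E = 32, V = 2E/4 = 16, F = 10 + 8 = 18.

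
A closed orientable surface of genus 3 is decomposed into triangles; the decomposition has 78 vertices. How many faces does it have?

164

χ = 2 − 2·3 = -4, and every face is a triangle so 3F = 2E.
V − E + F = -4 with E = 3F/2 gives 78 − (3/2 − 1)·F = -4, so F = 164 and E = 246.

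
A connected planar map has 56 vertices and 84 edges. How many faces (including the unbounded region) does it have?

Euler's formula for a connected plane graph: V − E + F = 2, so F = 2 − 56 + 84 = 30.

30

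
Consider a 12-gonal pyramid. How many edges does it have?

24

A pyramid on an n-gon base has one n-gon and n triangles: V = 12 + 1 = 13, E = 2·12 = 24, F = 12 + 1 = 13.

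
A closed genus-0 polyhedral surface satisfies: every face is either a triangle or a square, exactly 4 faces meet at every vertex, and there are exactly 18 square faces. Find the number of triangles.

Let x be the number of triangles; then F = 18 + x.
Edge–face incidences: 2E = 4·18 + 3·x = 72 + 3x.
Every vertex has degree 4, so 4V = 2E.
Euler: V − E + F = 2 ⇒ (2E)/4 − E + (18 + x) = 2.
Multiply by 8: 2·(2E) − 4·(2E) + 8·(18 + x) = 16, i.e. 144 + 8x − 2·(72 + 3x) = 16.
Collecting terms: 2x = 16, so x = 8.
Then 2E = 72 + 3·8 = 96, so E = 48, V = 2E/4 = 24, F = 18 + 8 = 26.

8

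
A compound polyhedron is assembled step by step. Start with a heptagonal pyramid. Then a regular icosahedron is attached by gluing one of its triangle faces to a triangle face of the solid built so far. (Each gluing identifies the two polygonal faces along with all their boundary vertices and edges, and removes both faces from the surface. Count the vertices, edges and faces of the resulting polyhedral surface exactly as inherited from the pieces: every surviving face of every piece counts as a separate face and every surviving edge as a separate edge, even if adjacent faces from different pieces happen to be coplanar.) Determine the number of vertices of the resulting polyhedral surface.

A heptagonal pyramid: V=8, E=14, F=8.
Attach a regular icosahedron (V=12, E=30, F=20) along a 3-gon: merge 3 vertices and 3 edges, delete both glued faces → V=17, E=41, F=26.
Check: V − E + F = 17 − 41 + 26 = 2.

17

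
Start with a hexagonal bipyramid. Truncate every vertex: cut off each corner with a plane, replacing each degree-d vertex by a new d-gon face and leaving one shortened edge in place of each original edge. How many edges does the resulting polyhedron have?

The base solid has V = 8, E = 18, F = 12.
Truncation replaces each original edge-end by a new vertex, so V′ = 2E = 36.
Each original edge survives, and each old vertex of degree d contributes d new edges; summing degrees gives Σd = 2E, so E′ = E + 2E = 3E = 54.
Each original face survives and each original vertex becomes one new face: F′ = F + V = 20.

54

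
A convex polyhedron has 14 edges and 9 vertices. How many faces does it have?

Here V − E + F = 2.
F = 2 − V + E = 2 − 9 + 14 = 7.

7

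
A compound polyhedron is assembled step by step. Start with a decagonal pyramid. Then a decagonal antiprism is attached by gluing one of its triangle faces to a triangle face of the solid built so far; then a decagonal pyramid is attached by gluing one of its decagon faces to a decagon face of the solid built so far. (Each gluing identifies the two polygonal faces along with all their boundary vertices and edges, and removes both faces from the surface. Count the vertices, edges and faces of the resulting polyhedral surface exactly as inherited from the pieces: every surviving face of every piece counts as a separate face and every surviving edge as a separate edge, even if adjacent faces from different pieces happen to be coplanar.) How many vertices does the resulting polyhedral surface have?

A decagonal pyramid: V=11, E=20, F=11.
Attach a decagonal antiprism (V=20, E=40, F=22) along a 3-gon: merge 3 vertices and 3 edges, delete both glued faces → V=28, E=57, F=31.
Attach a decagonal pyramid (V=11, E=20, F=11) along a 10-gon: merge 10 vertices and 10 edges, delete both glued faces → V=29, E=67, F=40.
Check: V − E + F = 29 − 67 + 40 = 2.

29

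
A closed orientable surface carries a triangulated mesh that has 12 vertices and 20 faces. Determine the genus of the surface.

0

Every face is a triangle, so 2E = 3·20 = 60, giving E = 30.
χ = V − E + F = 12 − 30 + 20 = 2.
For a closed orientable surface χ = 2 − 2g, so g = (2 − (2))/2 = 0.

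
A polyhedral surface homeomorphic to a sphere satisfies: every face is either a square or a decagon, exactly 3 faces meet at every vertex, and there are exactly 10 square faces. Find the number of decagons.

Let x be the number of decagons; then F = 10 + x.
Edge–face incidences: 2E = 4·10 + 10·x = 40 + 10x.
Every vertex has degree 3, so 3V = 2E.
Euler: V − E + F = 2 ⇒ (2E)/3 − E + (10 + x) = 2.
Multiply by 6: 2·(2E) − 3·(2E) + 6·(10 + x) = 12, i.e. 60 + 6x − (40 + 10x) = 12.
Collecting terms: −4x + 20 = 12, so −4x = −8, so x = 2.
Then 2E = 40 + 10·2 = 60, so E = 30, V = 2E/3 = 20, F = 10 + 2 = 12.

2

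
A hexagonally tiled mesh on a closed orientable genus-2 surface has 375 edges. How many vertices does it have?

χ = 2 − 2·2 = -2, and every face is a hexagon so 6F = 2E.
F = 2E/6 = 125. Then V = -2 + E − F = -2 + 375 − 125 = 248.

248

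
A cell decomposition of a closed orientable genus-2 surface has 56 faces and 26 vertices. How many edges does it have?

For a closed orientable surface of genus 2, χ = 2 − 2·2 = -2.
E = V + F − (-2) = 26 + 56 − (-2) = 84.

84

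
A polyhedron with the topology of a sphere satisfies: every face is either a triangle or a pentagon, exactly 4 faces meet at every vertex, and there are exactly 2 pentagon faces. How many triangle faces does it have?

Let x be the number of triangles; then F = 2 + x.
Edge–face incidences: 2E = 5·2 + 3·x = 10 + 3x.
Every vertex has degree 4, so 4V = 2E.
Euler: V − E + F = 2 ⇒ (2E)/4 − E + (2 + x) = 2.
Multiply by 8: 2·(2E) − 4·(2E) + 8·(2 + x) = 16, i.e. 16 + 8x − 2·(10 + 3x) = 16.
Collecting terms: 2x − 4 = 16, so 2x = 20, so x = 10.
Then 2E = 10 + 3·10 = 40, so E = 20, V = 2E/4 = 10, F = 2 + 10 = 12.

10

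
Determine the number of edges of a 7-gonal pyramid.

A pyramid on an n-gon base has one n-gon and n triangles: V = 7 + 1 = 8, E = 2·7 = 14, F = 7 + 1 = 8.

14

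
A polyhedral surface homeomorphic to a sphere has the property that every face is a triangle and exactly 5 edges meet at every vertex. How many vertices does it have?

Each face has 3 edges and each edge borders two faces, so 2E = 3F.
Each vertex has degree 5, so 5V = 2E and hence V = 3F/5.
Euler: V − E + F = 2 ⇒ (3F/5) − (3F/2) + F = 2.
Multiply by 10: (6 − 15 + 10)F = 20, i.e. 1F = 20.
So F = 20, E = 3·20/2 = 30, V = 3·20/5 = 12.

12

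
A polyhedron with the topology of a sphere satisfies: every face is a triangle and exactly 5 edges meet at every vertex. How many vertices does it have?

Each face has 3 edges and each edge borders two faces, so 2E = 3F.
Each vertex has degree 5, so 5V = 2E and hence V = 3F/5.
Euler: V − E + F = 2 ⇒ (3F/5) − (3F/2) + F = 2.
Multiply by 10: (6 − 15 + 10)F = 20, i.e. 1F = 20.
So F = 20, E = 3·20/2 = 30, V = 3·20/5 = 12.

12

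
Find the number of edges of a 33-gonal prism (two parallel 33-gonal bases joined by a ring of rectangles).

99

A prism on an n-gon has two n-gon bases and n rectangular sides: V = 2·33 = 66, E = 3·33 = 99, F = 33 + 2 = 35.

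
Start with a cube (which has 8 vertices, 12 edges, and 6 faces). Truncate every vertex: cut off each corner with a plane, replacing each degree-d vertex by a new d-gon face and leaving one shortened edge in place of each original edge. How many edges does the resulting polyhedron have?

36

Truncation replaces each original edge-end by a new vertex, so V′ = 2E = 24.
Each original edge survives, and each old vertex of degree d contributes d new edges; summing degrees gives Σd = 2E, so E′ = E + 2E = 3E = 36.
Each original face survives and each original vertex becomes one new face: F′ = F + V = 14.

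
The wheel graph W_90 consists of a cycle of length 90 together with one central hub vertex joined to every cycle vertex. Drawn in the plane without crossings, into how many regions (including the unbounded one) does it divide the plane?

91

W_90 has V = 90 + 1 = 91 vertices and E = 2·90 = 180 edges.
By Euler's formula F = 2 − V + E = 2 − 91 + 180 = 91.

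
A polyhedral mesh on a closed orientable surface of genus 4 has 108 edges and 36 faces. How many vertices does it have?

66

For a closed orientable surface of genus 4, χ = 2 − 2·4 = -6.
V = -6 + E − F = -6 + 108 − 36 = 66.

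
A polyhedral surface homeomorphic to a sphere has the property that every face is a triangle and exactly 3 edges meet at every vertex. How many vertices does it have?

Each face has 3 edges and each edge borders two faces, so 2E = 3F.
Each vertex has degree 3, so 3V = 2E and hence V = 3F/3.
Euler: V − E + F = 2 ⇒ (3F/3) − (3F/2) + F = 2.
Multiply by 6: (6 − 9 + 6)F = 12, i.e. 3F = 12.
So F = 4, E = 3·4/2 = 6, V = 3·4/3 = 4.

4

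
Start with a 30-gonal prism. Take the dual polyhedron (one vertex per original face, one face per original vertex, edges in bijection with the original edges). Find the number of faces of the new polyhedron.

60

The base solid has V = 60, E = 90, F = 32.
The dual swaps V and F and preserves E: V′ = F = 32, E′ = E = 90, F′ = V = 60.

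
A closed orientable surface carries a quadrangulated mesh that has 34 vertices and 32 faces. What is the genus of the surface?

0

Every face is a square, so 2E = 4·32 = 128, giving E = 64.
χ = V − E + F = 34 − 64 + 32 = 2.
For a closed orientable surface χ = 2 − 2g, so g = (2 − (2))/2 = 0.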